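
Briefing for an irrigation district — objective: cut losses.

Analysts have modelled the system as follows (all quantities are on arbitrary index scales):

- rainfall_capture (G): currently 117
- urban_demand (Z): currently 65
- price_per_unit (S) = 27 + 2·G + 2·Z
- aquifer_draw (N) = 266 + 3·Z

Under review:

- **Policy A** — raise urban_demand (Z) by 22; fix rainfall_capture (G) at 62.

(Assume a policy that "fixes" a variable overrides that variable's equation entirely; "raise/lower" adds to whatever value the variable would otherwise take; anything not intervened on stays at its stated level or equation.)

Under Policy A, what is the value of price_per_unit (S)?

Policy A (Z + 22, G := 62):
  G = 62
  Z = 65 + 22 = 87
  S = 27 + 2·62 + 2·87 = 325

325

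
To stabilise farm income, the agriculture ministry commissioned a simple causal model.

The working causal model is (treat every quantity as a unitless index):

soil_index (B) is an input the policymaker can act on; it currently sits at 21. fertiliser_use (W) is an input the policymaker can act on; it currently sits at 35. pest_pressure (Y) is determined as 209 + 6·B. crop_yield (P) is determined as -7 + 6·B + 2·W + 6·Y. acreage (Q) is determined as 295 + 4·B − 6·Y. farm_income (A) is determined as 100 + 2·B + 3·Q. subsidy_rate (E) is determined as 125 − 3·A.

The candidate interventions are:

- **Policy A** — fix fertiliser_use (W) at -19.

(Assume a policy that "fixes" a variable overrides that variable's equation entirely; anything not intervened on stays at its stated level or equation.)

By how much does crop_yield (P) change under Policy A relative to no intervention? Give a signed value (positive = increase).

-108

Baseline:
  B = 21
  W = 35
  Y = 209 + 6·21 = 335
  P = -7 + 6·21 + 2·35 + 6·335 = 2199
Policy A (W := -19):
  B = 21
  W = -19
  Y = 209 + 6·21 = 335
  P = -7 + 6·21 + 2·(-19) + 6·335 = 2091
Change in P: 2091 − 2199 = -108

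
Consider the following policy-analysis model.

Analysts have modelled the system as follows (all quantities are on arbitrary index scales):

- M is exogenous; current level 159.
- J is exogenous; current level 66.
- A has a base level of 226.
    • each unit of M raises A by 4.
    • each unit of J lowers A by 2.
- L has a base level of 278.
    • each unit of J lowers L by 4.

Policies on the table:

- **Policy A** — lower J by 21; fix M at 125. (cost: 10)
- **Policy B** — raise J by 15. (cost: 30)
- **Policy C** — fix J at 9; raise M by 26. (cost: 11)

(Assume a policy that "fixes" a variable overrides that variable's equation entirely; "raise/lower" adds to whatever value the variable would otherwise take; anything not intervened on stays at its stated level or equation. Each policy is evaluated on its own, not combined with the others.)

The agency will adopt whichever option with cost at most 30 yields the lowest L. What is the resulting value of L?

-46

Policy A (J − 21, M := 125):
  J = 66 − 21 = 45
  L = 278 − 4·45 = 98
Policy B (J + 15):
  J = 66 + 15 = 81
  L = 278 − 4·81 = -46
Policy C (J := 9, M + 26):
  J = 9
  L = 278 − 4·9 = 242
Comparing — Policy A: L=98, Policy B: L=-46, Policy C: L=242. Lowest is -46 (Policy B).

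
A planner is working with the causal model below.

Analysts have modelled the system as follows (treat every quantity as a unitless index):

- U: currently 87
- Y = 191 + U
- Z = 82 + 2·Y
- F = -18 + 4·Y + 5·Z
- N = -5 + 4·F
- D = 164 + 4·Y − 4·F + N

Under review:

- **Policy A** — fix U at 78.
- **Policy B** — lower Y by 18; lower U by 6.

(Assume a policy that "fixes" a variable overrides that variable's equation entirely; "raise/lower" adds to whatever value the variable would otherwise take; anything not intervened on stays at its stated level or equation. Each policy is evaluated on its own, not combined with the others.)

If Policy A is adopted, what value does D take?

Policy A (U := 78):
  U = 78
  Y = 191 + 78 = 269
  Z = 82 + 2·269 = 620
  F = -18 + 4·269 + 5·620 = 4158
  N = -5 + 4·4158 = 16627
  D = 164 + 4·269 − 4·4158 + 16627 = 1235

1235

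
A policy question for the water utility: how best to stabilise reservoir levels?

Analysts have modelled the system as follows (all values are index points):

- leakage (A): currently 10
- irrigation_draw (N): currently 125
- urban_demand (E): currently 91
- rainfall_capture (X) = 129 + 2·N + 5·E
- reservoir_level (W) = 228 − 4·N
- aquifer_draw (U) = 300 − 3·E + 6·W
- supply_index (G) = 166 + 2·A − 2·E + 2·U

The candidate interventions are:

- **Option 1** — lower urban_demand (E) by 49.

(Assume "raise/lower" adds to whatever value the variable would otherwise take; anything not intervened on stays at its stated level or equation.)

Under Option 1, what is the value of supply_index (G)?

Option 1 (E − 49):
  A = 10
  N = 125
  E = 91 − 49 = 42
  W = 228 − 4·125 = -272
  U = 300 − 3·42 + 6·(-272) = -1458
  G = 166 + 2·10 − 2·42 + 2·(-1458) = -2814

-2814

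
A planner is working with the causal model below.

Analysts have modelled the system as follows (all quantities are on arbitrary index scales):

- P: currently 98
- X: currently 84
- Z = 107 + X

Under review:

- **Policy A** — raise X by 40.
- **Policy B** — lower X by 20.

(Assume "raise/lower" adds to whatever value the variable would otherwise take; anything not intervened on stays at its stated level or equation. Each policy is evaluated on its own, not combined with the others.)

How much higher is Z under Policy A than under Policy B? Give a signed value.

Policy A (X + 40):
  X = 84 + 40 = 124
  Z = 107 + 124 = 231
Policy B (X − 20):
  X = 84 − 20 = 64
  Z = 107 + 64 = 171
Z: 231 − 171 = 60

60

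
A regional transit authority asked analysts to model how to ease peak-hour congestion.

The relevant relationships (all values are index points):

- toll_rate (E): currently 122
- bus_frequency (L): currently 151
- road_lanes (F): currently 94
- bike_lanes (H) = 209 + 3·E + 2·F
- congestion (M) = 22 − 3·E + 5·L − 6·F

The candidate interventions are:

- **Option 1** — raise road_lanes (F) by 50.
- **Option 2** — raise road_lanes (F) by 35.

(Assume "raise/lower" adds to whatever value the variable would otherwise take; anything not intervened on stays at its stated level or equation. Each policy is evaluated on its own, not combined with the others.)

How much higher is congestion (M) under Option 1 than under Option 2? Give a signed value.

-90

Option 1 (F + 50):
  E = 122
  L = 151
  F = 94 + 50 = 144
  M = 22 − 3·122 + 5·151 − 6·144 = -453
Option 2 (F + 35):
  E = 122
  L = 151
  F = 94 + 35 = 129
  M = 22 − 3·122 + 5·151 − 6·129 = -363
M: -453 − (-363) = -90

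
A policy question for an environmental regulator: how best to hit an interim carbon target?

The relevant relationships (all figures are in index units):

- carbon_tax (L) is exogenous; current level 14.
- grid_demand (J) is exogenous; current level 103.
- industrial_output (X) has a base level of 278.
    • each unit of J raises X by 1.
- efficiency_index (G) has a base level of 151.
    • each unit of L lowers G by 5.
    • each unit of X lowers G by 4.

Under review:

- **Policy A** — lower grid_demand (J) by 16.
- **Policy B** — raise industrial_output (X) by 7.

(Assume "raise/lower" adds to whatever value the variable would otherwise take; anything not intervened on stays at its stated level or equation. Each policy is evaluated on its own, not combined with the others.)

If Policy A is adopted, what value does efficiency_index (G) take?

-1379

Policy A (J − 16):
  L = 14
  J = 103 − 16 = 87
  X = 278 + 87 = 365
  G = 151 − 5·14 − 4·365 = -1379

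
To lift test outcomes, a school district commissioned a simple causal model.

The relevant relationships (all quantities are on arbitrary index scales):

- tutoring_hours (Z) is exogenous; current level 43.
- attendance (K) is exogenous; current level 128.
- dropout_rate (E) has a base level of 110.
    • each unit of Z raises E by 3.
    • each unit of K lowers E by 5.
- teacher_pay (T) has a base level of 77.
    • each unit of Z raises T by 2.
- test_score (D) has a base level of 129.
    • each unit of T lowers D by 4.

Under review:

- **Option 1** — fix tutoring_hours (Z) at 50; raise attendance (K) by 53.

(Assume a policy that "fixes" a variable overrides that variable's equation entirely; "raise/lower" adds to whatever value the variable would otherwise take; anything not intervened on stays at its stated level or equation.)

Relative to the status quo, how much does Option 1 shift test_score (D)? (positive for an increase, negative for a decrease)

Baseline:
  Z = 43
  T = 77 + 2·43 = 163
  D = 129 − 4·163 = -523
Option 1 (Z := 50, K + 53):
  Z = 50
  T = 77 + 2·50 = 177
  D = 129 − 4·177 = -579
Change in D: -579 − (-523) = -56

-56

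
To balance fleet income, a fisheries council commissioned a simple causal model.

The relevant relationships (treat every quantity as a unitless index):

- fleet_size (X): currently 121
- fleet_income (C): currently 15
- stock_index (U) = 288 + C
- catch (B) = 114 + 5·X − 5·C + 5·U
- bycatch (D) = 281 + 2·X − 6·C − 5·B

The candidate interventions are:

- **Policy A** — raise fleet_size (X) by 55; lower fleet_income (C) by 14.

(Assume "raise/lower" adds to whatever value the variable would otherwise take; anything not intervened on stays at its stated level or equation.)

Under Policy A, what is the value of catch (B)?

2434

Policy A (X + 55, C − 14):
  X = 121 + 55 = 176
  C = 15 − 14 = 1
  U = 288 + 1 = 289
  B = 114 + 5·176 − 5·1 + 5·289 = 2434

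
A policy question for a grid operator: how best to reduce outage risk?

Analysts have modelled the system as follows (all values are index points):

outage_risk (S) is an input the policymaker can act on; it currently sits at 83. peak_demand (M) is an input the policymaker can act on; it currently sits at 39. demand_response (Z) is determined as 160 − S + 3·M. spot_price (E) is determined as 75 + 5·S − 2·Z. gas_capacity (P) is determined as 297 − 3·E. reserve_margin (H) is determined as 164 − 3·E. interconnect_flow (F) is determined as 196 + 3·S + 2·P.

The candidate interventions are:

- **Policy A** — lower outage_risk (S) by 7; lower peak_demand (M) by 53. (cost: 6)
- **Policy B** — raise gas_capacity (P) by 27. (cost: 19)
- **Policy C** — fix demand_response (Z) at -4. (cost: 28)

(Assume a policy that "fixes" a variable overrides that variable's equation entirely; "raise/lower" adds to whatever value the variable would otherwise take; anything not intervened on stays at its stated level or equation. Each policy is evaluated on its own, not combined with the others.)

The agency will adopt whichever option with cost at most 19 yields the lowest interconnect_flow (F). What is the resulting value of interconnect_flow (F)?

Policy A (S − 7, M − 53):
  S = 83 − 7 = 76
  M = 39 − 53 = -14
  Z = 160 − 76 + 3·(-14) = 42
  E = 75 + 5·76 − 2·42 = 371
  P = 297 − 3·371 = -816
  F = 196 + 3·76 + 2·(-816) = -1208
Policy B (P + 27):
  S = 83
  M = 39
  Z = 160 − 83 + 3·39 = 194
  E = 75 + 5·83 − 2·194 = 102
  P = 297 − 3·102 (+27 from intervention) = 18
  F = 196 + 3·83 + 2·18 = 481
Comparing — Policy A: F=-1208, Policy B: F=481. Lowest is -1208 (Policy A).

-1208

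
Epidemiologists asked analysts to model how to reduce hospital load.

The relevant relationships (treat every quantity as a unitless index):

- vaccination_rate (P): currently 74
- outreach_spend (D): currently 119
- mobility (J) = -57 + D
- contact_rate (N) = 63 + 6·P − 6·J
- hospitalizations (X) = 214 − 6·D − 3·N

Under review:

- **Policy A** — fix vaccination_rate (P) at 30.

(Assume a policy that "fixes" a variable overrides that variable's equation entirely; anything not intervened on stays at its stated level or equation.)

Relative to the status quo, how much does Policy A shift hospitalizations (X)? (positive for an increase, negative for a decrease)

792

Baseline:
  P = 74
  D = 119
  J = -57 + 119 = 62
  N = 63 + 6·74 − 6·62 = 135
  X = 214 − 6·119 − 3·135 = -905
Policy A (P := 30):
  P = 30
  D = 119
  J = -57 + 119 = 62
  N = 63 + 6·30 − 6·62 = -129
  X = 214 − 6·119 − 3·(-129) = -113
Change in X: -113 − (-905) = 792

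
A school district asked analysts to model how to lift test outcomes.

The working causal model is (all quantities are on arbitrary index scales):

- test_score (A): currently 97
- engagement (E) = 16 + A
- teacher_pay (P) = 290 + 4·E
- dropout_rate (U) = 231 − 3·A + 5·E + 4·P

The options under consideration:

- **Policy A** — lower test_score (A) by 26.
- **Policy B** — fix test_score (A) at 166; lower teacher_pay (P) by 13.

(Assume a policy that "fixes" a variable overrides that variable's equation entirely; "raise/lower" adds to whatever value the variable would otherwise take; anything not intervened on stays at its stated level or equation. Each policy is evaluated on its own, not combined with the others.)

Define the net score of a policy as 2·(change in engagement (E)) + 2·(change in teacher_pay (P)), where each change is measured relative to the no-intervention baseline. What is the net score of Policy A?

-260

Baseline:
  A = 97
  E = 16 + 97 = 113
  P = 290 + 4·113 = 742
Policy A (A − 26):
  A = 97 − 26 = 71
  E = 16 + 71 = 87
  P = 290 + 4·87 = 638
ΔE = 87 − 113 = -26; ΔP = 638 − 742 = -104
Score = 2·(-26) + 2·(-104) = -260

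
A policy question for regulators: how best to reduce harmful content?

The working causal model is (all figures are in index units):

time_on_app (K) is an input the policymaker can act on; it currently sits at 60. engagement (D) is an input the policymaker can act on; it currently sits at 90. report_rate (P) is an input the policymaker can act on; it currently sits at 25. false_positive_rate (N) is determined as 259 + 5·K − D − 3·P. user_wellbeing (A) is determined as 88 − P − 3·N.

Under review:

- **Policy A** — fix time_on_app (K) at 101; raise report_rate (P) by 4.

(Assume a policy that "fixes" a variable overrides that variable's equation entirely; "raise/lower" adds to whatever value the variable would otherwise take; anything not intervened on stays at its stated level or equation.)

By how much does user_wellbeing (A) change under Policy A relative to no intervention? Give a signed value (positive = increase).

Baseline:
  K = 60
  D = 90
  P = 25
  N = 259 + 5·60 − 90 − 3·25 = 394
  A = 88 − 25 − 3·394 = -1119
Policy A (K := 101, P + 4):
  K = 101
  D = 90
  P = 25 + 4 = 29
  N = 259 + 5·101 − 90 − 3·29 = 587
  A = 88 − 29 − 3·587 = -1702
Change in A: -1702 − (-1119) = -583

-583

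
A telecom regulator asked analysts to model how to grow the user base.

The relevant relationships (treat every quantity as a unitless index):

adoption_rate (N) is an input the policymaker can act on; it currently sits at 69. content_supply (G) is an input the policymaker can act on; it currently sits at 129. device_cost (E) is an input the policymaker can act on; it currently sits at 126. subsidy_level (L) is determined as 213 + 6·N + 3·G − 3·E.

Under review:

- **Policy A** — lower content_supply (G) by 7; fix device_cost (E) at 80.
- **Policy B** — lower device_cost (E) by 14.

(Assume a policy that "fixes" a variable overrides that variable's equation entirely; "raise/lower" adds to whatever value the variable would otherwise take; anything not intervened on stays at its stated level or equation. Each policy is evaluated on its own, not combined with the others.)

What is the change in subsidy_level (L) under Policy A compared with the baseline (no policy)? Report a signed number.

117

Baseline:
  N = 69
  G = 129
  E = 126
  L = 213 + 6·69 + 3·129 − 3·126 = 636
Policy A (G − 7, E := 80):
  N = 69
  G = 129 − 7 = 122
  E = 80
  L = 213 + 6·69 + 3·122 − 3·80 = 753
Change in L: 753 − 636 = 117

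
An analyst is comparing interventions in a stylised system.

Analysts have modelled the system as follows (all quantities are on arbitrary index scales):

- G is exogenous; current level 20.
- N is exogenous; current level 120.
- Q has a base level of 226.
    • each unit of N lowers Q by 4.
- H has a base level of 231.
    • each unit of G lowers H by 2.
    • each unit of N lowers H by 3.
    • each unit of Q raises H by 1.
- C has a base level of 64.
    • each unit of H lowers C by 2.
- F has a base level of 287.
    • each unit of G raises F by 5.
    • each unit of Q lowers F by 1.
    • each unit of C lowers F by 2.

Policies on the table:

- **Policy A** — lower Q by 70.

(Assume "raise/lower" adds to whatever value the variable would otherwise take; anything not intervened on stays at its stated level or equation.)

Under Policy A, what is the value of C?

1050

Policy A (Q − 70):
  G = 20
  N = 120
  Q = 226 − 4·120 (−70 from intervention) = -324
  H = 231 − 2·20 − 3·120 + (-324) = -493
  C = 64 − 2·(-493) = 1050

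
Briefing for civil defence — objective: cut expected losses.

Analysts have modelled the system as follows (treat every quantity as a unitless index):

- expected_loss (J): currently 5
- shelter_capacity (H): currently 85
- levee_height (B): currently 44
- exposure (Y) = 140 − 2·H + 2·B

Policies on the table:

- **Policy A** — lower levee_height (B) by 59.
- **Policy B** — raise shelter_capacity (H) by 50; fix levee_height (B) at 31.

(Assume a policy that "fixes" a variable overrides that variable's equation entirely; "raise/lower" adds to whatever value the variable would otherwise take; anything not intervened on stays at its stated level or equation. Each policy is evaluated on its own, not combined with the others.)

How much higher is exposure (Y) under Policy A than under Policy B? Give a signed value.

8

Policy A (B − 59):
  H = 85
  B = 44 − 59 = -15
  Y = 140 − 2·85 + 2·(-15) = -60
Policy B (H + 50, B := 31):
  H = 85 + 50 = 135
  B = 31
  Y = 140 − 2·135 + 2·31 = -68
Y: -60 − (-68) = 8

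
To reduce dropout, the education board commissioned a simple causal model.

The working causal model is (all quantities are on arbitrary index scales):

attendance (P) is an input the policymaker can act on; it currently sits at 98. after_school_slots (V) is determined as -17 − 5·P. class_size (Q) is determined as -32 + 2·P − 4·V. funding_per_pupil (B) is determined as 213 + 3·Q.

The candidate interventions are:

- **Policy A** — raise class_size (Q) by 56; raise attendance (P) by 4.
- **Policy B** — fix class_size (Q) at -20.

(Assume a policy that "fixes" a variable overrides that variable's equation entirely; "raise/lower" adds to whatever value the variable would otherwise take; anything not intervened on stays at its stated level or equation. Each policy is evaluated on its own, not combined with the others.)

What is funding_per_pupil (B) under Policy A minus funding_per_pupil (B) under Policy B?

Policy A (Q + 56, P + 4):
  P = 98 + 4 = 102
  V = -17 − 5·102 = -527
  Q = -32 + 2·102 − 4·(-527) (+56 from intervention) = 2336
  B = 213 + 3·2336 = 7221
Policy B (Q := -20):
  P = 98
  V = -17 − 5·98 = -507
  Q = -20
  B = 213 + 3·(-20) = 153
B: 7221 − 153 = 7068

7068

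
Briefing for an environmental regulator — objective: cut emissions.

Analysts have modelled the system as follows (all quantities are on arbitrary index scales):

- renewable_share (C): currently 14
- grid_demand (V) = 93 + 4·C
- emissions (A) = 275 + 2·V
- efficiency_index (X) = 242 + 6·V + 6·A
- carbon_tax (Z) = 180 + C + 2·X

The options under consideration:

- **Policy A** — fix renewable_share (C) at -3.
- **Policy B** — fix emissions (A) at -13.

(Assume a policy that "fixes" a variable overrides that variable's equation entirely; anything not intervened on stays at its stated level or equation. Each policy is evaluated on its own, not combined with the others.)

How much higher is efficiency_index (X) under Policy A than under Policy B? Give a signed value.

2292

Policy A (C := -3):
  C = -3
  V = 93 + 4·(-3) = 81
  A = 275 + 2·81 = 437
  X = 242 + 6·81 + 6·437 = 3350
Policy B (A := -13):
  C = 14
  V = 93 + 4·14 = 149
  A = -13
  X = 242 + 6·149 + 6·(-13) = 1058
X: 3350 − 1058 = 2292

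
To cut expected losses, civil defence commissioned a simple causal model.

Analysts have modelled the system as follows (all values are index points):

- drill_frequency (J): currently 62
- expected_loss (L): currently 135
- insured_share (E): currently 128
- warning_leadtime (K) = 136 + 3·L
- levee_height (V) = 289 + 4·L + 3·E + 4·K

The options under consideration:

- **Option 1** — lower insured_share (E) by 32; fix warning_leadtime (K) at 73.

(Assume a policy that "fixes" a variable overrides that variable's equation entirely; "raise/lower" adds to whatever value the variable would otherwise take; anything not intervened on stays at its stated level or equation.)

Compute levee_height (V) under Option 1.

1409

Option 1 (E − 32, K := 73):
  L = 135
  E = 128 − 32 = 96
  K = 73
  V = 289 + 4·135 + 3·96 + 4·73 = 1409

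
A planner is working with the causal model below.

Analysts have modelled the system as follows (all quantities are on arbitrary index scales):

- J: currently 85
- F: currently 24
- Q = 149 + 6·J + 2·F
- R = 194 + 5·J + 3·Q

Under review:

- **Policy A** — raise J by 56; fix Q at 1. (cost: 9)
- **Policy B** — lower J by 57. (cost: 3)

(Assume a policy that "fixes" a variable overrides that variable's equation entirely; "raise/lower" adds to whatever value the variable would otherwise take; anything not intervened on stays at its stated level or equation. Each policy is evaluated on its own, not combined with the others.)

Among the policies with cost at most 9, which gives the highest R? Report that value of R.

Policy A (J + 56, Q := 1):
  J = 85 + 56 = 141
  F = 24
  Q = 1
  R = 194 + 5·141 + 3·1 = 902
Policy B (J − 57):
  J = 85 − 57 = 28
  F = 24
  Q = 149 + 6·28 + 2·24 = 365
  R = 194 + 5·28 + 3·365 = 1429
Comparing — Policy A: R=902, Policy B: R=1429. Highest is 1429 (Policy B).

1429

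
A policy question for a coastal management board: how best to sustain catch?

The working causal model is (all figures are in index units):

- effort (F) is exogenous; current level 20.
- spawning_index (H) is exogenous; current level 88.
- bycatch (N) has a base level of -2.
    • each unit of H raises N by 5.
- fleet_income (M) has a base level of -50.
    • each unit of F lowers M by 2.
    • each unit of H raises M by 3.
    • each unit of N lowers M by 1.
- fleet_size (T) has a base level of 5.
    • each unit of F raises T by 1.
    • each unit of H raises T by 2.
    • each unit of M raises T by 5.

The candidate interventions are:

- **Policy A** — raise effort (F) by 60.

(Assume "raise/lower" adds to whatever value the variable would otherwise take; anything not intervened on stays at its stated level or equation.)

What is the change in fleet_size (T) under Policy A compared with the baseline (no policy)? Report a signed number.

-540

Baseline:
  F = 20
  H = 88
  N = -2 + 5·88 = 438
  M = -50 − 2·20 + 3·88 − 438 = -264
  T = 5 + 20 + 2·88 + 5·(-264) = -1119
Policy A (F + 60):
  F = 20 + 60 = 80
  H = 88
  N = -2 + 5·88 = 438
  M = -50 − 2·80 + 3·88 − 438 = -384
  T = 5 + 80 + 2·88 + 5·(-384) = -1659
Change in T: -1659 − (-1119) = -540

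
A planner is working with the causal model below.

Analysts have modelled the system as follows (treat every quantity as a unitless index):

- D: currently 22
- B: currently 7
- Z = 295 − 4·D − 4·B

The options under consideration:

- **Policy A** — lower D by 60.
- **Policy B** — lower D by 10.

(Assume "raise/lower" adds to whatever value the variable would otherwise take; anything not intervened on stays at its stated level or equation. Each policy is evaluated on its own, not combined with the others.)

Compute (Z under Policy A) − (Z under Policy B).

Policy A (D − 60):
  D = 22 − 60 = -38
  B = 7
  Z = 295 − 4·(-38) − 4·7 = 419
Policy B (D − 10):
  D = 22 − 10 = 12
  B = 7
  Z = 295 − 4·12 − 4·7 = 219
Z: 419 − 219 = 200

200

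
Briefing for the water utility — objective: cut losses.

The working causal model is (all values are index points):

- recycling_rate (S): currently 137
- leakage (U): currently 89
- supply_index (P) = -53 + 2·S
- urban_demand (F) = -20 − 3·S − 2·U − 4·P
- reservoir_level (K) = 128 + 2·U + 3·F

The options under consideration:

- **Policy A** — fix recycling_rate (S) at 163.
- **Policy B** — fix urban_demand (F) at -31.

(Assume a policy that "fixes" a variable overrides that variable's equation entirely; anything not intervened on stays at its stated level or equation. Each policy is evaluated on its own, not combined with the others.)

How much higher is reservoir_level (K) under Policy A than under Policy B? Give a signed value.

-5244

Policy A (S := 163):
  S = 163
  U = 89
  P = -53 + 2·163 = 273
  F = -20 − 3·163 − 2·89 − 4·273 = -1779
  K = 128 + 2·89 + 3·(-1779) = -5031
Policy B (F := -31):
  S = 137
  U = 89
  P = -53 + 2·137 = 221
  F = -31
  K = 128 + 2·89 + 3·(-31) = 213
K: -5031 − 213 = -5244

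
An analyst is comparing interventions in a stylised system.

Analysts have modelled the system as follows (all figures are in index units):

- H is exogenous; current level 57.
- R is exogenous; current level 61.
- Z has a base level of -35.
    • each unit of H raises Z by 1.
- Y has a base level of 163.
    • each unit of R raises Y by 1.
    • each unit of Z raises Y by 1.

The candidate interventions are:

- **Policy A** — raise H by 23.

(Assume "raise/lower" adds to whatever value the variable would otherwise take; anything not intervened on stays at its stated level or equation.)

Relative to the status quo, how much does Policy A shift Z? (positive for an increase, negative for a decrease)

23

Baseline:
  H = 57
  Z = -35 + 57 = 22
Policy A (H + 23):
  H = 57 + 23 = 80
  Z = -35 + 80 = 45
Change in Z: 45 − 22 = 23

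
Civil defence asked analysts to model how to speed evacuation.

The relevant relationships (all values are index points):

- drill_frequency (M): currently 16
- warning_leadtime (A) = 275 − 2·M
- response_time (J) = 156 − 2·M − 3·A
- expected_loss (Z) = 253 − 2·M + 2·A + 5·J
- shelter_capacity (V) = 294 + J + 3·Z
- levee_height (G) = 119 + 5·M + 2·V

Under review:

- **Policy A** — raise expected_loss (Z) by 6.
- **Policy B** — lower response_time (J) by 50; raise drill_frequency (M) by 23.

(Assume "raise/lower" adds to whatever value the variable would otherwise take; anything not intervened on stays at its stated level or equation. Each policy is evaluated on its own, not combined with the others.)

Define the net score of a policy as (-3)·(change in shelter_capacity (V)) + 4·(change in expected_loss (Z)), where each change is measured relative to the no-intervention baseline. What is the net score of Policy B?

-486

Baseline:
  M = 16
  A = 275 − 2·16 = 243
  J = 156 − 2·16 − 3·243 = -605
  Z = 253 − 2·16 + 2·243 + 5·(-605) = -2318
  V = 294 + (-605) + 3·(-2318) = -7265
Policy B (J − 50, M + 23):
  M = 16 + 23 = 39
  A = 275 − 2·39 = 197
  J = 156 − 2·39 − 3·197 (−50 from intervention) = -563
  Z = 253 − 2·39 + 2·197 + 5·(-563) = -2246
  V = 294 + (-563) + 3·(-2246) = -7007
ΔV = -7007 − (-7265) = 258; ΔZ = -2246 − (-2318) = 72
Score = (-3)·258 + 4·72 = -486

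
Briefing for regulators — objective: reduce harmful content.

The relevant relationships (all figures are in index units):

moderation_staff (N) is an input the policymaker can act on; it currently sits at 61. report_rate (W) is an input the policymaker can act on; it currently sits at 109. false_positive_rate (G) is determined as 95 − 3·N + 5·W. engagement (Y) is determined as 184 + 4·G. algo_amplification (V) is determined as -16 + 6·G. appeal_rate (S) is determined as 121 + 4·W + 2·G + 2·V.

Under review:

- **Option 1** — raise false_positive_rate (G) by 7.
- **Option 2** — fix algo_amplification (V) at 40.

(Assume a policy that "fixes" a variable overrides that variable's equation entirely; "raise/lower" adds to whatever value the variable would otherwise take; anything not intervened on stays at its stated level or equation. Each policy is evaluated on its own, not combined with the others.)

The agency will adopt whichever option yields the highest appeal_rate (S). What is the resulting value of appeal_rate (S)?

7021

Option 1 (G + 7):
  N = 61
  W = 109
  G = 95 − 3·61 + 5·109 (+7 from intervention) = 464
  V = -16 + 6·464 = 2768
  S = 121 + 4·109 + 2·464 + 2·2768 = 7021
Option 2 (V := 40):
  N = 61
  W = 109
  G = 95 − 3·61 + 5·109 = 457
  V = 40
  S = 121 + 4·109 + 2·457 + 2·40 = 1551
Comparing — Option 1: S=7021, Option 2: S=1551. Highest is 7021 (Option 1).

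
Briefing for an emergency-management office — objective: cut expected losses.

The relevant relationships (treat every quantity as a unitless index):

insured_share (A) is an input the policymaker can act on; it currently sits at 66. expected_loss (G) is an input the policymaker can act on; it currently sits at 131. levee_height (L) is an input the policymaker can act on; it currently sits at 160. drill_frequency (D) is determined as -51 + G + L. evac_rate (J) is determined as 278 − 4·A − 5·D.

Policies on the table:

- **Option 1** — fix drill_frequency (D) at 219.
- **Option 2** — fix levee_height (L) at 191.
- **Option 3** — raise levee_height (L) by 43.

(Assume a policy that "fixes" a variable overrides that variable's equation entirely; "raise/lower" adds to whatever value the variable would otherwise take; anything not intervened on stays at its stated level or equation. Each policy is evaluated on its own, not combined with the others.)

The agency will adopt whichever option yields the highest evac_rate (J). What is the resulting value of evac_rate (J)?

Option 1 (D := 219):
  A = 66
  G = 131
  L = 160
  D = 219
  J = 278 − 4·66 − 5·219 = -1081
Option 2 (L := 191):
  A = 66
  G = 131
  L = 191
  D = -51 + 131 + 191 = 271
  J = 278 − 4·66 − 5·271 = -1341
Option 3 (L + 43):
  A = 66
  G = 131
  L = 160 + 43 = 203
  D = -51 + 131 + 203 = 283
  J = 278 − 4·66 − 5·283 = -1401
Comparing — Option 1: J=-1081, Option 2: J=-1341, Option 3: J=-1401. Highest is -1081 (Option 1).

-1081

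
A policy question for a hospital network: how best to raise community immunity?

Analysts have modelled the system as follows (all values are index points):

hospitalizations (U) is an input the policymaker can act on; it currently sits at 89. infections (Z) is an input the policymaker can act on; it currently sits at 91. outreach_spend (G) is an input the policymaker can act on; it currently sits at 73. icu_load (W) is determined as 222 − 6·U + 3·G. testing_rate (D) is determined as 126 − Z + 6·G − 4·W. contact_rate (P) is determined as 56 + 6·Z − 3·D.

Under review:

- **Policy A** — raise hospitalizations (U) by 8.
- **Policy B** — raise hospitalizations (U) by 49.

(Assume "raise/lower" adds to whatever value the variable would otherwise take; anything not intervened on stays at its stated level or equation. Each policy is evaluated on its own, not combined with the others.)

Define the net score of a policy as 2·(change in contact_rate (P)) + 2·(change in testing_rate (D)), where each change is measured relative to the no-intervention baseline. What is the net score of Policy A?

Baseline:
  U = 89
  Z = 91
  G = 73
  W = 222 − 6·89 + 3·73 = -93
  D = 126 − 91 + 6·73 − 4·(-93) = 845
  P = 56 + 6·91 − 3·845 = -1933
Policy A (U + 8):
  U = 89 + 8 = 97
  Z = 91
  G = 73
  W = 222 − 6·97 + 3·73 = -141
  D = 126 − 91 + 6·73 − 4·(-141) = 1037
  P = 56 + 6·91 − 3·1037 = -2509
ΔP = -2509 − (-1933) = -576; ΔD = 1037 − 845 = 192
Score = 2·(-576) + 2·192 = -768

-768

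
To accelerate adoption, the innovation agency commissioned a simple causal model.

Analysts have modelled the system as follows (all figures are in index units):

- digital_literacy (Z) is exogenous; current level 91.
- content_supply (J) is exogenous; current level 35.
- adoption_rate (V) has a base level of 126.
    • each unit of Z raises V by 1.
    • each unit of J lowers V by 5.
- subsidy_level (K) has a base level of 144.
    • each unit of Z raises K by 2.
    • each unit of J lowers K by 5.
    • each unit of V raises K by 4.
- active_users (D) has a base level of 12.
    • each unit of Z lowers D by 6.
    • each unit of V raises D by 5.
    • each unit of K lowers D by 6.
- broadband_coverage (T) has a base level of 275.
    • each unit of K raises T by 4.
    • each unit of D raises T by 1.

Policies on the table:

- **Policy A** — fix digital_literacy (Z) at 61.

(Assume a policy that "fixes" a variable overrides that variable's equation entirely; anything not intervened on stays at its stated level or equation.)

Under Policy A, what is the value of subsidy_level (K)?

139

Policy A (Z := 61):
  Z = 61
  J = 35
  V = 126 + 61 − 5·35 = 12
  K = 144 + 2·61 − 5·35 + 4·12 = 139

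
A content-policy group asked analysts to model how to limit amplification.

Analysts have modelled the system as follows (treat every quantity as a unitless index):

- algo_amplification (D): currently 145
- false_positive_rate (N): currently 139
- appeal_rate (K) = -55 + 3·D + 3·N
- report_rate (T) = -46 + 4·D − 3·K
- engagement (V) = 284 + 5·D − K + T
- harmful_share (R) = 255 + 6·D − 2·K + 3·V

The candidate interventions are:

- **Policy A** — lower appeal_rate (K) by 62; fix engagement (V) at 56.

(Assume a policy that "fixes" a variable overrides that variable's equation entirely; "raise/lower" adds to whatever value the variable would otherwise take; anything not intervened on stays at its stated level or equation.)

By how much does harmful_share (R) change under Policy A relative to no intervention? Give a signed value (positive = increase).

5227

Baseline:
  D = 145
  N = 139
  K = -55 + 3·145 + 3·139 = 797
  T = -46 + 4·145 − 3·797 = -1857
  V = 284 + 5·145 − 797 + (-1857) = -1645
  R = 255 + 6·145 − 2·797 + 3·(-1645) = -5404
Policy A (K − 62, V := 56):
  D = 145
  N = 139
  K = -55 + 3·145 + 3·139 (−62 from intervention) = 735
  T = -46 + 4·145 − 3·735 = -1671
  V = 56
  R = 255 + 6·145 − 2·735 + 3·56 = -177
Change in R: -177 − (-5404) = 5227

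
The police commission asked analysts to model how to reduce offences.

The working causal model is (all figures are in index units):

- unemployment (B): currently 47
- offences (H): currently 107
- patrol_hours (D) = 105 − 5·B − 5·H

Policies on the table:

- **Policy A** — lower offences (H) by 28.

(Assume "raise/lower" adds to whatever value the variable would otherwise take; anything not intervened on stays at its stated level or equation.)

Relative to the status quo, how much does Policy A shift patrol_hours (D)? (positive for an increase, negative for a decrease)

140

Baseline:
  B = 47
  H = 107
  D = 105 − 5·47 − 5·107 = -665
Policy A (H − 28):
  B = 47
  H = 107 − 28 = 79
  D = 105 − 5·47 − 5·79 = -525
Change in D: -525 − (-665) = 140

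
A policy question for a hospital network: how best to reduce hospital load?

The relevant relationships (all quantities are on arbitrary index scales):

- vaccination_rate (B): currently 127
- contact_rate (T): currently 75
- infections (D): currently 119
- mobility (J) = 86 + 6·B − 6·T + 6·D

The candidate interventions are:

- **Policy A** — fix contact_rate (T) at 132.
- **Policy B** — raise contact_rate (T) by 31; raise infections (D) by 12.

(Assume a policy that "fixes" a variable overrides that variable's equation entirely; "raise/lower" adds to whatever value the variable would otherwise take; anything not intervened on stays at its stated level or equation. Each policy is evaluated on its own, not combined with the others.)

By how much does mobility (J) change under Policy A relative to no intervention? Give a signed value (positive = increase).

-342

Baseline:
  B = 127
  T = 75
  D = 119
  J = 86 + 6·127 − 6·75 + 6·119 = 1112
Policy A (T := 132):
  B = 127
  T = 132
  D = 119
  J = 86 + 6·127 − 6·132 + 6·119 = 770
Change in J: 770 − 1112 = -342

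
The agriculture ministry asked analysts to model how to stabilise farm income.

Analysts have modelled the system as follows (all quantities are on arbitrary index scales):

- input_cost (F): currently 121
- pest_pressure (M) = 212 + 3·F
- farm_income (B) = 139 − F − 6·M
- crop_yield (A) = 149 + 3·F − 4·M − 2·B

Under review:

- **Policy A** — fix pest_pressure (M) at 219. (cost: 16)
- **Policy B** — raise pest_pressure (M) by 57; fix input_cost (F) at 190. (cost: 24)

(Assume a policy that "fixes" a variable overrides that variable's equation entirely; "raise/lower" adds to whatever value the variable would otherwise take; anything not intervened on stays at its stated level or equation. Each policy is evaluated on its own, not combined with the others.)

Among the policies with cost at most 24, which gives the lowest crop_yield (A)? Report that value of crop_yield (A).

Policy A (M := 219):
  F = 121
  M = 219
  B = 139 − 121 − 6·219 = -1296
  A = 149 + 3·121 − 4·219 − 2·(-1296) = 2228
Policy B (M + 57, F := 190):
  F = 190
  M = 212 + 3·190 (+57 from intervention) = 839
  B = 139 − 190 − 6·839 = -5085
  A = 149 + 3·190 − 4·839 − 2·(-5085) = 7533
Comparing — Policy A: A=2228, Policy B: A=7533. Lowest is 2228 (Policy A).

2228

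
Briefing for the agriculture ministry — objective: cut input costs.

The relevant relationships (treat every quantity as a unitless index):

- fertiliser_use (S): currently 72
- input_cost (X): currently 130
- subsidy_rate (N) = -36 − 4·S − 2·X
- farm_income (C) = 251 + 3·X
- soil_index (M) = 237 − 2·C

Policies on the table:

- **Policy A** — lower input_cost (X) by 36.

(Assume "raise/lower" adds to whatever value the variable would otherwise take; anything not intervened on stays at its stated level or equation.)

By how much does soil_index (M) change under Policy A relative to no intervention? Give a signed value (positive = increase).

216

Baseline:
  X = 130
  C = 251 + 3·130 = 641
  M = 237 − 2·641 = -1045
Policy A (X − 36):
  X = 130 − 36 = 94
  C = 251 + 3·94 = 533
  M = 237 − 2·533 = -829
Change in M: -829 − (-1045) = 216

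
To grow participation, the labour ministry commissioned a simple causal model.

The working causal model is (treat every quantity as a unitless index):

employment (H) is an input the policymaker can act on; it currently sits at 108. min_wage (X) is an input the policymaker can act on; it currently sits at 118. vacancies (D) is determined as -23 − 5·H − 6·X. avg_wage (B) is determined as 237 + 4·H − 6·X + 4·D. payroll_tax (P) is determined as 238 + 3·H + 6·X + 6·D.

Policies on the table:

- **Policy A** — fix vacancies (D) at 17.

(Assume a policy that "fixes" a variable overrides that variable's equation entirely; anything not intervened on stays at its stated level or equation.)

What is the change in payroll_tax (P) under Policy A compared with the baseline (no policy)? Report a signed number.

Baseline:
  H = 108
  X = 118
  D = -23 − 5·108 − 6·118 = -1271
  P = 238 + 3·108 + 6·118 + 6·(-1271) = -6356
Policy A (D := 17):
  H = 108
  X = 118
  D = 17
  P = 238 + 3·108 + 6·118 + 6·17 = 1372
Change in P: 1372 − (-6356) = 7728

7728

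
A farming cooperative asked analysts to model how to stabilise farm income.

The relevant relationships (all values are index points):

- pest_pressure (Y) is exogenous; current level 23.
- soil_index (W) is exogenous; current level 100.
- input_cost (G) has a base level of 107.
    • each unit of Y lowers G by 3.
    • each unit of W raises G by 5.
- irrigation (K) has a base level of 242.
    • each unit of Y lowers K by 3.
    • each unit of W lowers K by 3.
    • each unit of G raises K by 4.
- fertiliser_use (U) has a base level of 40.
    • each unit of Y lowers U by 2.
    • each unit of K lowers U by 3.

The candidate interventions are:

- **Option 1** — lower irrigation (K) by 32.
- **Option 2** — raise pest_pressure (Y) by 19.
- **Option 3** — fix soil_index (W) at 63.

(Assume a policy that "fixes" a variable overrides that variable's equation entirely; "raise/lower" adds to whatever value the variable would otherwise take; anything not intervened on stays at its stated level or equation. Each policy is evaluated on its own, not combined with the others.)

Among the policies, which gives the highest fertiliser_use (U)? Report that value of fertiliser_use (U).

-4194

Option 1 (K − 32):
  Y = 23
  W = 100
  G = 107 − 3·23 + 5·100 = 538
  K = 242 − 3·23 − 3·100 + 4·538 (−32 from intervention) = 1993
  U = 40 − 2·23 − 3·1993 = -5985
Option 2 (Y + 19):
  Y = 23 + 19 = 42
  W = 100
  G = 107 − 3·42 + 5·100 = 481
  K = 242 − 3·42 − 3·100 + 4·481 = 1740
  U = 40 − 2·42 − 3·1740 = -5264
Option 3 (W := 63):
  Y = 23
  W = 63
  G = 107 − 3·23 + 5·63 = 353
  K = 242 − 3·23 − 3·63 + 4·353 = 1396
  U = 40 − 2·23 − 3·1396 = -4194
Comparing — Option 1: U=-5985, Option 2: U=-5264, Option 3: U=-4194. Highest is -4194 (Option 3).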